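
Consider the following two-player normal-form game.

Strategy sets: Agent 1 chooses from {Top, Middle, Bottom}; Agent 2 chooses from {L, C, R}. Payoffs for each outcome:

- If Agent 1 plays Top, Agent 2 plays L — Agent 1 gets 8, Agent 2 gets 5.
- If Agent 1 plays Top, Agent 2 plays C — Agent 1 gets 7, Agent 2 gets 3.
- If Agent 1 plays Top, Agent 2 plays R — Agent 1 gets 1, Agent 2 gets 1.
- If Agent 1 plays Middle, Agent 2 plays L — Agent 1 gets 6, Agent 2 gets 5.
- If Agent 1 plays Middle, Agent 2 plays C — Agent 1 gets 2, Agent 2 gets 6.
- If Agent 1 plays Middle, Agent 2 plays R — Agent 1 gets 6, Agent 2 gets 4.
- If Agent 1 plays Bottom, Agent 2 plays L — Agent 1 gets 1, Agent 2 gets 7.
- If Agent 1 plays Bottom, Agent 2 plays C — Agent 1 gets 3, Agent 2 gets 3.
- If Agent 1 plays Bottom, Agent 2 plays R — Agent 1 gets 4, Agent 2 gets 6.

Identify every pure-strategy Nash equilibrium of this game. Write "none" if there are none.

The unique pure-strategy Nash equilibrium is (Top, L).

For each player, find the best response to each opponent profile; mutual best responses are the pure NE.
Agent 1 against L: payoffs 8, 6, 1 → best response Top.
Agent 1 against C: payoffs 7, 2, 3 → best response Top.
Agent 1 against R: payoffs 1, 6, 4 → best response Middle.
Agent 2 against Top: payoffs 5, 3, 1 → best response L.
Agent 2 against Middle: payoffs 5, 6, 4 → best response C.
Agent 2 against Bottom: payoffs 7, 3, 6 → best response L.
Mutual best responses: (Top, L).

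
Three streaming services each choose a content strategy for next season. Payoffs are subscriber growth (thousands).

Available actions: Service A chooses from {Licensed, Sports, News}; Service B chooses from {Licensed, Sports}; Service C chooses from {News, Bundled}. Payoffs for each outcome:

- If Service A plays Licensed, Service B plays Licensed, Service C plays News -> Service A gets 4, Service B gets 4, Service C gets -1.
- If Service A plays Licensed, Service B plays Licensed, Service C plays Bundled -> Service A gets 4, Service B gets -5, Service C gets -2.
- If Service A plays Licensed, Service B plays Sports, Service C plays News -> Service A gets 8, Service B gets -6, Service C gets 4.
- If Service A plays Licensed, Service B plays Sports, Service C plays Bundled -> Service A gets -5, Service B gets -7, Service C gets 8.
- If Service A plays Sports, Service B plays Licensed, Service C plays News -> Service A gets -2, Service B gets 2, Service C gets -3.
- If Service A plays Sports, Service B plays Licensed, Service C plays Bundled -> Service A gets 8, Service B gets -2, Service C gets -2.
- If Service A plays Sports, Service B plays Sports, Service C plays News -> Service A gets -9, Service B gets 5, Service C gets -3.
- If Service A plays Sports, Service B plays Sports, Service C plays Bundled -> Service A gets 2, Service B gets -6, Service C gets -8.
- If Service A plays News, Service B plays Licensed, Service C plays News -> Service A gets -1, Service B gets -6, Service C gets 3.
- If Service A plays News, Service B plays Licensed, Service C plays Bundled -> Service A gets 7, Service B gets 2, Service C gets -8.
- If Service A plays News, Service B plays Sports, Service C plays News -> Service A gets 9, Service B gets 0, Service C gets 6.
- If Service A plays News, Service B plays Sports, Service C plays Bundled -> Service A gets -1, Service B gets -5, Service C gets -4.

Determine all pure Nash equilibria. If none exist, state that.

(Licensed, Licensed, News) and (Sports, Licensed, Bundled) and (News, Sports, News)

Check each profile: it is a Nash equilibrium iff no player can strictly gain by switching unilaterally.
(Licensed, Licensed, News): Service A gets 4, best alternative -1; Service B gets 4, best alternative -6; Service C gets -1, best alternative -2. No profitable deviation — NE.
(Licensed, Licensed, Bundled): Service A can switch to Sports (4 → 8). Not NE.
(Licensed, Sports, News): Service A can switch to News (8 → 9). Not NE.
(Licensed, Sports, Bundled): Service A can switch to Sports (-5 → 2). Not NE.
(Sports, Licensed, News): Service A can switch to Licensed (-2 → 4). Not NE.
(Sports, Licensed, Bundled): Service A gets 8, best alternative 7; Service B gets -2, best alternative -6; Service C gets -2, best alternative -3. No profitable deviation — NE.
(Sports, Sports, News): Service A can switch to Licensed (-9 → 8). Not NE.
(Sports, Sports, Bundled): Service B can switch to Licensed (-6 → -2). Not NE.
(News, Licensed, News): Service A can switch to Licensed (-1 → 4). Not NE.
(News, Licensed, Bundled): Service A can switch to Sports (7 → 8). Not NE.
(News, Sports, News): Service A gets 9, best alternative 8; Service B gets 0, best alternative -6; Service C gets 6, best alternative -4. No profitable deviation — NE.
(The remaining 1 profile has a profitable deviation by the same check.)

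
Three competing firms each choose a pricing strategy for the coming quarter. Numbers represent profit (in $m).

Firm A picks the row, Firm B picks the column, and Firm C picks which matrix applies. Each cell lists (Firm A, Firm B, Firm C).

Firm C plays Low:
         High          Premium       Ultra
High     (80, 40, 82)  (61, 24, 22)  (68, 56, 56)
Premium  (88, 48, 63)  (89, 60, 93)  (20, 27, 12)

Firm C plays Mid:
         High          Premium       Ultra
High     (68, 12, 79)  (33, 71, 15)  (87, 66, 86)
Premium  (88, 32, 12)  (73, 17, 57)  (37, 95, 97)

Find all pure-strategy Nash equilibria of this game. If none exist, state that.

(Premium, Premium, Low)

Check each profile: it is a Nash equilibrium iff no player can strictly gain by switching unilaterally.
(High, High, Low): Firm A can switch to Premium (80 → 88). Not NE.
(High, High, Mid): Firm A can switch to Premium (68 → 88). Not NE.
(High, Premium, Low): Firm A can switch to Premium (61 → 89). Not NE.
(High, Premium, Mid): Firm A can switch to Premium (33 → 73). Not NE.
(High, Ultra, Low): Firm C can switch to Mid (56 → 86). Not NE.
(High, Ultra, Mid): Firm B can switch to Premium (66 → 71). Not NE.
(Premium, High, Low): Firm B can switch to Premium (48 → 60). Not NE.
(Premium, High, Mid): Firm B can switch to Ultra (32 → 95). Not NE.
(Premium, Premium, Low): Firm A gets 89, best alternative 61; Firm B gets 60, best alternative 48; Firm C gets 93, best alternative 57. No profitable deviation — NE.
(Premium, Premium, Mid): Firm B can switch to High (17 → 32). Not NE.
(Premium, Ultra, Low): Firm A can switch to High (20 → 68). Not NE.
(The remaining 1 profile has a profitable deviation by the same check.)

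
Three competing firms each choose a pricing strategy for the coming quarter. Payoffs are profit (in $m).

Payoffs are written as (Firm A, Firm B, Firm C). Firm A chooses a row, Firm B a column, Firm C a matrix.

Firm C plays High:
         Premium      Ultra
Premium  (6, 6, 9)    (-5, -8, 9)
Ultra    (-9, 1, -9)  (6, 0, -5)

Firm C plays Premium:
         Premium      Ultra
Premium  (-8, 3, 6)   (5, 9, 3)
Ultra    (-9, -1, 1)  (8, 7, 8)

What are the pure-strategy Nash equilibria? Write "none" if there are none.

Firm A against (Premium, High): payoffs 6, -9 → best response Premium.
Firm A against (Premium, Premium): payoffs -8, -9 → best response Premium.
Firm A against (Ultra, High): payoffs -5, 6 → best response Ultra.
Firm A against (Ultra, Premium): payoffs 5, 8 → best response Ultra.
Firm B against (Premium, High): payoffs 6, -8 → best response Premium.
Firm B against (Premium, Premium): payoffs 3, 9 → best response Ultra.
Firm B against (Ultra, High): payoffs 1, 0 → best response Premium.
Firm B against (Ultra, Premium): payoffs -1, 7 → best response Ultra.
Firm C against (Premium, Premium): payoffs 9, 6 → best response High.
Firm C against (Premium, Ultra): payoffs 9, 3 → best response High.
Firm C against (Ultra, Premium): payoffs -9, 1 → best response Premium.
Firm C against (Ultra, Ultra): payoffs -5, 8 → best response Premium.
Mutual best responses: (Premium, Premium, High); (Ultra, Ultra, Premium).

(Premium, Premium, High); (Ultra, Ultra, Premium)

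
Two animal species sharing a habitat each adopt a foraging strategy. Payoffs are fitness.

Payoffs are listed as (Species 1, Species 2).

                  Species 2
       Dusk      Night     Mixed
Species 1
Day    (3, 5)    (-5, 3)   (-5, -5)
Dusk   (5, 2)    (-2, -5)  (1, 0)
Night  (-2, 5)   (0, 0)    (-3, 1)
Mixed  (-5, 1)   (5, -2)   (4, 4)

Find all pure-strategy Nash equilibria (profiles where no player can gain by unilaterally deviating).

The pure Nash equilibria are (Dusk, Dusk) and (Mixed, Mixed).

Species 1 against Dusk: payoffs 3, 5, -2, -5 → best response Dusk.
Species 1 against Night: payoffs -5, -2, 0, 5 → best response Mixed.
Species 1 against Mixed: payoffs -5, 1, -3, 4 → best response Mixed.
Species 2 against Day: payoffs 5, 3, -5 → best response Dusk.
Species 2 against Dusk: payoffs 2, -5, 0 → best response Dusk.
Species 2 against Night: payoffs 5, 0, 1 → best response Dusk.
Species 2 against Mixed: payoffs 1, -2, 4 → best response Mixed.
Mutual best responses: (Dusk, Dusk); (Mixed, Mixed).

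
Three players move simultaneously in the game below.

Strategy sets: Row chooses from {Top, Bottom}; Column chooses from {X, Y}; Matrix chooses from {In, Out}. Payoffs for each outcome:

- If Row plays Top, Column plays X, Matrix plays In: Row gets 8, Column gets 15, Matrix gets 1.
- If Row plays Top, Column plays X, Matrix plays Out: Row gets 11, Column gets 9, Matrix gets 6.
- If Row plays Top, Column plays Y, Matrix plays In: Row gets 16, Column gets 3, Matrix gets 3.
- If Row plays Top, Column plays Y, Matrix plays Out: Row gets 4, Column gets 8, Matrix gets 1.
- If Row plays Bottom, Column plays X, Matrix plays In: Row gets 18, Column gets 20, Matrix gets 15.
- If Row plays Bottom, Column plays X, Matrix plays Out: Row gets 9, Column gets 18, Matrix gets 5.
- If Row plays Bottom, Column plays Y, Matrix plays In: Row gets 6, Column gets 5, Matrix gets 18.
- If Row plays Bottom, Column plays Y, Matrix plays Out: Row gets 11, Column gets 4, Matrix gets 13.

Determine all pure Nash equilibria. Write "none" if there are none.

(Top, X, In): Row can switch to Bottom (8 → 18). Not NE.
(Top, X, Out): Row gets 11, best alternative 9; Column gets 9, best alternative 8; Matrix gets 6, best alternative 1. No profitable deviation — NE.
(Top, Y, In): Column can switch to X (3 → 15). Not NE.
(Top, Y, Out): Row can switch to Bottom (4 → 11). Not NE.
(Bottom, X, In): Row gets 18, best alternative 8; Column gets 20, best alternative 5; Matrix gets 15, best alternative 5. No profitable deviation — NE.
(Bottom, X, Out): Row can switch to Top (9 → 11). Not NE.
(Bottom, Y, In): Row can switch to Top (6 → 16). Not NE.
(Bottom, Y, Out): Column can switch to X (4 → 18). Not NE.

Pure-strategy Nash equilibria: (Top, X, Out); (Bottom, X, In)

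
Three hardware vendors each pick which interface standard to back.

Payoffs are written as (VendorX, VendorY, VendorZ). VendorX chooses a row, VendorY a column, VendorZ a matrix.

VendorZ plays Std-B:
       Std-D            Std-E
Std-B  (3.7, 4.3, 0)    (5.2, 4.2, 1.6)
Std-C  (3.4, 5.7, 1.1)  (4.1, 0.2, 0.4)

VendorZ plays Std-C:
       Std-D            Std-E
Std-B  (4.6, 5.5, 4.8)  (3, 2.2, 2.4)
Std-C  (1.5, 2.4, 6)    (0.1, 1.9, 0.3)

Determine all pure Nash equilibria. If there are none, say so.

(Std-B, Std-D, Std-C)

VendorX against (Std-D, Std-B): payoffs 3.7, 3.4 → best response Std-B.
VendorX against (Std-D, Std-C): payoffs 4.6, 1.5 → best response Std-B.
VendorX against (Std-E, Std-B): payoffs 5.2, 4.1 → best response Std-B.
VendorX against (Std-E, Std-C): payoffs 3, 0.1 → best response Std-B.
VendorY against (Std-B, Std-B): payoffs 4.3, 4.2 → best response Std-D.
VendorY against (Std-B, Std-C): payoffs 5.5, 2.2 → best response Std-D.
VendorY against (Std-C, Std-B): payoffs 5.7, 0.2 → best response Std-D.
VendorY against (Std-C, Std-C): payoffs 2.4, 1.9 → best response Std-D.
VendorZ against (Std-B, Std-D): payoffs 0, 4.8 → best response Std-C.
VendorZ against (Std-B, Std-E): payoffs 1.6, 2.4 → best response Std-C.
VendorZ against (Std-C, Std-D): payoffs 1.1, 6 → best response Std-C.
VendorZ against (Std-C, Std-E): payoffs 0.4, 0.3 → best response Std-B.
Mutual best responses: (Std-B, Std-D, Std-C).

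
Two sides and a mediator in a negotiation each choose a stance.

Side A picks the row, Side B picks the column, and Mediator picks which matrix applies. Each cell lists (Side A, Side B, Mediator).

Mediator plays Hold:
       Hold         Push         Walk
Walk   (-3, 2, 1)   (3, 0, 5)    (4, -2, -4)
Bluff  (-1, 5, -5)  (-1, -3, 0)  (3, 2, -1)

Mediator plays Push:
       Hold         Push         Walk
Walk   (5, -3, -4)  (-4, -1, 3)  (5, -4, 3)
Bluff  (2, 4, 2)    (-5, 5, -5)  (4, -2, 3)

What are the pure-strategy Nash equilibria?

No pure-strategy Nash equilibrium.

(Walk, Hold, Hold): Side A can switch to Bluff (-3 → -1). Not NE.
(Walk, Hold, Push): Side B can switch to Push (-3 → -1). Not NE.
(Walk, Push, Hold): Side B can switch to Hold (0 → 2). Not NE.
(Walk, Push, Push): Mediator can switch to Hold (3 → 5). Not NE.
(Walk, Walk, Hold): Side B can switch to Hold (-2 → 2). Not NE.
(Walk, Walk, Push): Side B can switch to Hold (-4 → -3). Not NE.
(The remaining 6 profiles each have a profitable deviation by the same check.)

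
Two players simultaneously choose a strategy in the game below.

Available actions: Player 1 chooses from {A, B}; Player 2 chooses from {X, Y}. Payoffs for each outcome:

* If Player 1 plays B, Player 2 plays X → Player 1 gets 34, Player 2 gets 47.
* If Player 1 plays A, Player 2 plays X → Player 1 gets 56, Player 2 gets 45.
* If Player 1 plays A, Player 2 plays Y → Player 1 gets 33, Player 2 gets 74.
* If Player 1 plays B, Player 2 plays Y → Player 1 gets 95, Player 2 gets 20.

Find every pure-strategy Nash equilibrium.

No pure-strategy Nash equilibrium.

Player 1 against X: payoffs 56, 34 → best response A.
Player 1 against Y: payoffs 33, 95 → best response B.
Player 2 against A: payoffs 45, 74 → best response Y.
Player 2 against B: payoffs 47, 20 → best response X.
No profile is a mutual best response for all players.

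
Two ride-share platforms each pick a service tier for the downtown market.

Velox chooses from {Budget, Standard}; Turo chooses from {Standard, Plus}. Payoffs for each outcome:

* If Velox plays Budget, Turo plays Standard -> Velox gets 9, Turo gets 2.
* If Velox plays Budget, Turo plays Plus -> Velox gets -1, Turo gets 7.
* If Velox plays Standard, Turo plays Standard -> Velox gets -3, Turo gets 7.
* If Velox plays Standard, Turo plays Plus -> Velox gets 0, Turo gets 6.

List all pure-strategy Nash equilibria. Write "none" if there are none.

Velox against Standard: payoffs 9, -3 → best response Budget.
Velox against Plus: payoffs -1, 0 → best response Standard.
Turo against Budget: payoffs 2, 7 → best response Plus.
Turo against Standard: payoffs 7, 6 → best response Standard.
No profile is a mutual best response for all players.

This game has no pure Nash equilibrium.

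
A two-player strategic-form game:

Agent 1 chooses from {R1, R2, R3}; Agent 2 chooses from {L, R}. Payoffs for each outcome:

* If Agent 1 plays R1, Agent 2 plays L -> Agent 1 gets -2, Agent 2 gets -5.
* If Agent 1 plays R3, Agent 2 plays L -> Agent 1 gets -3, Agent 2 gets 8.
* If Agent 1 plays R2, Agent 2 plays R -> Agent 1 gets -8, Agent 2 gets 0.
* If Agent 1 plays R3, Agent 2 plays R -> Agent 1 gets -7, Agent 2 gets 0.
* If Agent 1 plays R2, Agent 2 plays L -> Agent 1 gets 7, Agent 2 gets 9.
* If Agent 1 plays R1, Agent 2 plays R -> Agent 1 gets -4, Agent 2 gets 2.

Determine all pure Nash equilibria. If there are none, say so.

(R1, R), (R2, L)

(R1, L): Agent 1 can switch to R2 (-2 → 7). Not NE.
(R1, R): Agent 1 gets -4, best alternative -7; Agent 2 gets 2, best alternative -5. No profitable deviation — NE.
(R2, L): Agent 1 gets 7, best alternative -2; Agent 2 gets 9, best alternative 0. No profitable deviation — NE.
(R2, R): Agent 1 can switch to R1 (-8 → -4). Not NE.
(R3, L): Agent 1 can switch to R1 (-3 → -2). Not NE.
(R3, R): Agent 1 can switch to R1 (-7 → -4). Not NE.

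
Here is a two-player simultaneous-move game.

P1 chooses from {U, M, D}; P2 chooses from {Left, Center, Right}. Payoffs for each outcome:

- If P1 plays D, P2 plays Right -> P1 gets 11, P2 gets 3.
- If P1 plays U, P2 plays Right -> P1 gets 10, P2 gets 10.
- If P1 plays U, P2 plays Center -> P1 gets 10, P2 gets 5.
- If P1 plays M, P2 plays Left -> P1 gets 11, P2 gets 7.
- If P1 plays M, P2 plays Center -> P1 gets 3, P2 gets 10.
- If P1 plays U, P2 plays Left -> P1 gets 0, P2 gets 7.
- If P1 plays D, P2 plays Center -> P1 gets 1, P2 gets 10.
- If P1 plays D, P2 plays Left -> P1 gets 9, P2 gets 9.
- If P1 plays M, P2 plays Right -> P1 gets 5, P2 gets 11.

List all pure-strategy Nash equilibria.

No pure-strategy Nash equilibrium.

P1 against Left: payoffs 0, 11, 9 → best response M.
P1 against Center: payoffs 10, 3, 1 → best response U.
P1 against Right: payoffs 10, 5, 11 → best response D.
P2 against U: payoffs 7, 5, 10 → best response Right.
P2 against M: payoffs 7, 10, 11 → best response Right.
P2 against D: payoffs 9, 10, 3 → best response Center.
No profile is a mutual best response for all players.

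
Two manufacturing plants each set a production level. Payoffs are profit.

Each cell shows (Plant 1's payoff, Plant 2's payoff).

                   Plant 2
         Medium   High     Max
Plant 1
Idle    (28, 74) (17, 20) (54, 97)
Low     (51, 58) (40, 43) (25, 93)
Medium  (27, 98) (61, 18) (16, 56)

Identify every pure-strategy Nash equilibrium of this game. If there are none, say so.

For each player, find the best response to each opponent profile; mutual best responses are the pure NE.
Plant 1 against Medium: payoffs 28, 51, 27 → best response Low.
Plant 1 against High: payoffs 17, 40, 61 → best response Medium.
Plant 1 against Max: payoffs 54, 25, 16 → best response Idle.
Plant 2 against Idle: payoffs 74, 20, 97 → best response Max.
Plant 2 against Low: payoffs 58, 43, 93 → best response Max.
Plant 2 against Medium: payoffs 98, 18, 56 → best response Medium.
Mutual best responses: (Idle, Max).

Pure NE: (Idle, Max)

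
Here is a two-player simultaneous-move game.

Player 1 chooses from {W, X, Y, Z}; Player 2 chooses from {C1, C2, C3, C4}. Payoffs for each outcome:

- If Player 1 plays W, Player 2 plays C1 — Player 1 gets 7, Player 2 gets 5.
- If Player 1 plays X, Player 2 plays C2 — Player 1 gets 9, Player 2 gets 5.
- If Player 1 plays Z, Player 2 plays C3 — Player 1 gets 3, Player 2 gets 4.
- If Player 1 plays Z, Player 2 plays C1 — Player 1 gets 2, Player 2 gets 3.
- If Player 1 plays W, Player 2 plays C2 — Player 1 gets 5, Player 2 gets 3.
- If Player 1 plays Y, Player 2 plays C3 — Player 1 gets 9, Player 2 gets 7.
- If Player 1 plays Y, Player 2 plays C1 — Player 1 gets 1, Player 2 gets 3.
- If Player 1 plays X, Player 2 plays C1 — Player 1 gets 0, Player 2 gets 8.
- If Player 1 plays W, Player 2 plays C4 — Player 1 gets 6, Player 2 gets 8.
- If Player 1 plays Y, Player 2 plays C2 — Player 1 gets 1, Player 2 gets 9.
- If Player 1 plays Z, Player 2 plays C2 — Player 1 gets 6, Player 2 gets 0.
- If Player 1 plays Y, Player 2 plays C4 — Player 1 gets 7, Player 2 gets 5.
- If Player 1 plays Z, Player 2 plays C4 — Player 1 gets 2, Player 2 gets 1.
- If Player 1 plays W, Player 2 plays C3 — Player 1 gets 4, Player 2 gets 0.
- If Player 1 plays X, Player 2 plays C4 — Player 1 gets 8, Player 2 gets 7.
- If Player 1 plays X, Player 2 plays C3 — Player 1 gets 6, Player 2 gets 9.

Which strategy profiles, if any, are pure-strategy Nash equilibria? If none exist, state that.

This game has no pure Nash equilibrium.

Player 1 against C1: payoffs 7, 0, 1, 2 → best response W.
Player 1 against C2: payoffs 5, 9, 1, 6 → best response X.
Player 1 against C3: payoffs 4, 6, 9, 3 → best response Y.
Player 1 against C4: payoffs 6, 8, 7, 2 → best response X.
Player 2 against W: payoffs 5, 3, 0, 8 → best response C4.
Player 2 against X: payoffs 8, 5, 9, 7 → best response C3.
Player 2 against Y: payoffs 3, 9, 7, 5 → best response C2.
Player 2 against Z: payoffs 3, 0, 4, 1 → best response C3.
No profile is a mutual best response for all players.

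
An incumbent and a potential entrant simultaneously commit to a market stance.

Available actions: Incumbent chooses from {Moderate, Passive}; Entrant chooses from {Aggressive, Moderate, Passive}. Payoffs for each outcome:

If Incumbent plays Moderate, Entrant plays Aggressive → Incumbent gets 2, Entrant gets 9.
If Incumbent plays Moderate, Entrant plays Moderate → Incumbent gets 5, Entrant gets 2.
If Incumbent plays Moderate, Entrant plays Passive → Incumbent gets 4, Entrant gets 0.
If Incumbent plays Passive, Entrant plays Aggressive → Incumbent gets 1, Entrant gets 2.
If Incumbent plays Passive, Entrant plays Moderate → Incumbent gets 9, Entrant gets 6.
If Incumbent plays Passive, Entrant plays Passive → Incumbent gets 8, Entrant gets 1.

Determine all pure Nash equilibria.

(Moderate, Aggressive): Incumbent gets 2, best alternative 1; Entrant gets 9, best alternative 2. No profitable deviation — NE.
(Moderate, Moderate): Incumbent can switch to Passive (5 → 9). Not NE.
(Moderate, Passive): Incumbent can switch to Passive (4 → 8). Not NE.
(Passive, Aggressive): Incumbent can switch to Moderate (1 → 2). Not NE.
(Passive, Moderate): Incumbent gets 9, best alternative 5; Entrant gets 6, best alternative 2. No profitable deviation — NE.
(Passive, Passive): Entrant can switch to Aggressive (1 → 2). Not NE.

Pure-strategy Nash equilibria: (Moderate, Aggressive); (Passive, Moderate)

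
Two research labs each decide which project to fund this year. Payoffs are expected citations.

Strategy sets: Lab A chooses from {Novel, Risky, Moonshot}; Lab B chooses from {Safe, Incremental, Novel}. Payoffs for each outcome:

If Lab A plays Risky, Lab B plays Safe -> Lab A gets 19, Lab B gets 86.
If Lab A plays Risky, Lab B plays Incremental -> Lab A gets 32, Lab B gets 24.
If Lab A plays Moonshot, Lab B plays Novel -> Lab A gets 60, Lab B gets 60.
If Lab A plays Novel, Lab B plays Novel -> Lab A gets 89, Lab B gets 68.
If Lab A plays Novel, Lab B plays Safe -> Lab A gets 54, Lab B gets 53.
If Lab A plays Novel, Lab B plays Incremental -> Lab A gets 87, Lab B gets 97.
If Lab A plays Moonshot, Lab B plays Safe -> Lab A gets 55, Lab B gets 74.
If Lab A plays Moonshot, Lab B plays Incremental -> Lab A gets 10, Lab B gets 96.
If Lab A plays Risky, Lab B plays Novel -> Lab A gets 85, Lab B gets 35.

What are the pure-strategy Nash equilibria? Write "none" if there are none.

Pure NE: (Novel, Incremental)

(Novel, Safe): Lab A can switch to Moonshot (54 → 55). Not NE.
(Novel, Incremental): Lab A gets 87, best alternative 32; Lab B gets 97, best alternative 68. No profitable deviation — NE.
(Novel, Novel): Lab B can switch to Incremental (68 → 97). Not NE.
(Risky, Safe): Lab A can switch to Novel (19 → 54). Not NE.
(Risky, Incremental): Lab A can switch to Novel (32 → 87). Not NE.
(Risky, Novel): Lab A can switch to Novel (85 → 89). Not NE.
(Moonshot, Safe): Lab B can switch to Incremental (74 → 96). Not NE.
(The remaining 2 profiles each have a profitable deviation by the same check.)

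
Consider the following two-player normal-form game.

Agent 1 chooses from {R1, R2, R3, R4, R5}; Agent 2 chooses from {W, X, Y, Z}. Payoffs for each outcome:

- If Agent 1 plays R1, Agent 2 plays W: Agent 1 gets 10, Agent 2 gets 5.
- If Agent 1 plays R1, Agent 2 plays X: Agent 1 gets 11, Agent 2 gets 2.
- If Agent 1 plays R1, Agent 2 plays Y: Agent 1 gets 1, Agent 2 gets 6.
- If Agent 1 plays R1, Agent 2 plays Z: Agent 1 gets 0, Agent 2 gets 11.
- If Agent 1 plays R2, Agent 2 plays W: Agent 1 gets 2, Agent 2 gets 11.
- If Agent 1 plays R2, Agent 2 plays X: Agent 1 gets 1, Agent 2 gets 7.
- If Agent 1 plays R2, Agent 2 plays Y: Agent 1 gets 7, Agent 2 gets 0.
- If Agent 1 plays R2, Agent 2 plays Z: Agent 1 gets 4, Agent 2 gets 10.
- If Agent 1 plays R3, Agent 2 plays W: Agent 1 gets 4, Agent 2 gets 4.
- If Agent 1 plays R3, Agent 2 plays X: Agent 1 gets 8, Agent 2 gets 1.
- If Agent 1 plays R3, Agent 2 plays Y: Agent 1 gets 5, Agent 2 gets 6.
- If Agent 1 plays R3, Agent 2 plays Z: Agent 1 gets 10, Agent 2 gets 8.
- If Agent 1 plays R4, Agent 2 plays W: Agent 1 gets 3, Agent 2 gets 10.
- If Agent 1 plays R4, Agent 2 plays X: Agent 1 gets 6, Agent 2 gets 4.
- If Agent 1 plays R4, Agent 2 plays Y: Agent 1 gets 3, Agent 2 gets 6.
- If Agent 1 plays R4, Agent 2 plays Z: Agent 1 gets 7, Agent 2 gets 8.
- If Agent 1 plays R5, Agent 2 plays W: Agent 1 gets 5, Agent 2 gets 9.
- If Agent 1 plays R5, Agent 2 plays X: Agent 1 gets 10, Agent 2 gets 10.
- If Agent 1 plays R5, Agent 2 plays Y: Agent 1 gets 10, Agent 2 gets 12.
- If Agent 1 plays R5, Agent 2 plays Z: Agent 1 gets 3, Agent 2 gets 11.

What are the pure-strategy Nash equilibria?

Agent 1 against W: payoffs 10, 2, 4, 3, 5 → best response R1.
Agent 1 against X: payoffs 11, 1, 8, 6, 10 → best response R1.
Agent 1 against Y: payoffs 1, 7, 5, 3, 10 → best response R5.
Agent 1 against Z: payoffs 0, 4, 10, 7, 3 → best response R3.
Agent 2 against R1: payoffs 5, 2, 6, 11 → best response Z.
Agent 2 against R2: payoffs 11, 7, 0, 10 → best response W.
Agent 2 against R3: payoffs 4, 1, 6, 8 → best response Z.
Agent 2 against R4: payoffs 10, 4, 6, 8 → best response W.
Agent 2 against R5: payoffs 9, 10, 12, 11 → best response Y.
Mutual best responses: (R3, Z); (R5, Y).

Pure-strategy Nash equilibria: (R3, Z); (R5, Y)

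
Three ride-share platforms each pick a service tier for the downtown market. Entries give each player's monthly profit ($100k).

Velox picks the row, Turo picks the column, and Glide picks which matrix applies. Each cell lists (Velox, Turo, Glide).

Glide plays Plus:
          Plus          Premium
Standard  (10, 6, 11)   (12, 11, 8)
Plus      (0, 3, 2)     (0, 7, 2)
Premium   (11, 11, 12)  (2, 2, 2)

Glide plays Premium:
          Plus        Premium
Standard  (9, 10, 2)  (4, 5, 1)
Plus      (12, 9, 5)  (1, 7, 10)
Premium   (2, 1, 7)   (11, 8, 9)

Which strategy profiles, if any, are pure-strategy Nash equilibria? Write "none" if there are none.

Check each profile: it is a Nash equilibrium iff no player can strictly gain by switching unilaterally.
(Standard, Plus, Plus): Velox can switch to Premium (10 → 11). Not NE.
(Standard, Plus, Premium): Velox can switch to Plus (9 → 12). Not NE.
(Standard, Premium, Plus): Velox gets 12, best alternative 2; Turo gets 11, best alternative 6; Glide gets 8, best alternative 1. No profitable deviation — NE.
(Standard, Premium, Premium): Velox can switch to Premium (4 → 11). Not NE.
(Plus, Plus, Plus): Velox can switch to Standard (0 → 10). Not NE.
(Plus, Plus, Premium): Velox gets 12, best alternative 9; Turo gets 9, best alternative 7; Glide gets 5, best alternative 2. No profitable deviation — NE.
(Plus, Premium, Plus): Velox can switch to Standard (0 → 12). Not NE.
(Plus, Premium, Premium): Velox can switch to Standard (1 → 4). Not NE.
(Premium, Plus, Plus): Velox gets 11, best alternative 10; Turo gets 11, best alternative 2; Glide gets 12, best alternative 7. No profitable deviation — NE.
(Premium, Plus, Premium): Velox can switch to Standard (2 → 9). Not NE.
(Premium, Premium, Plus): Velox can switch to Standard (2 → 12). Not NE.
(Premium, Premium, Premium): Velox gets 11, best alternative 4; Turo gets 8, best alternative 1; Glide gets 9, best alternative 2. No profitable deviation — NE.

The pure Nash equilibria are (Standard, Premium, Plus), (Plus, Plus, Premium), (Premium, Plus, Plus), (Premium, Premium, Premium).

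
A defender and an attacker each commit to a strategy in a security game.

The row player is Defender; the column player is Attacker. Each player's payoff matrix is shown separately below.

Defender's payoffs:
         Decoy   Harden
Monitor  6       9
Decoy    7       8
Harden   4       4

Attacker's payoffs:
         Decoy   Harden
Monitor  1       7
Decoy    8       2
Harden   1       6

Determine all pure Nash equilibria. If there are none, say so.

Pure-strategy Nash equilibria: (Monitor, Harden); (Decoy, Decoy)

Defender against Decoy: payoffs 6, 7, 4 → best response Decoy.
Defender against Harden: payoffs 9, 8, 4 → best response Monitor.
Attacker against Monitor: payoffs 1, 7 → best response Harden.
Attacker against Decoy: payoffs 8, 2 → best response Decoy.
Attacker against Harden: payoffs 1, 6 → best response Harden.
Mutual best responses: (Monitor, Harden); (Decoy, Decoy).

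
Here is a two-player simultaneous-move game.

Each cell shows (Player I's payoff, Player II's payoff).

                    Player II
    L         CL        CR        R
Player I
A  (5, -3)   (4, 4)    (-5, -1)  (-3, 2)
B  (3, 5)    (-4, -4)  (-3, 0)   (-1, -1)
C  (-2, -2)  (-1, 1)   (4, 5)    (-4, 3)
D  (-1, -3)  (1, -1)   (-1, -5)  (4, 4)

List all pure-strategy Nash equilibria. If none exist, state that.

Player I against L: payoffs 5, 3, -2, -1 → best response A.
Player I against CL: payoffs 4, -4, -1, 1 → best response A.
Player I against CR: payoffs -5, -3, 4, -1 → best response C.
Player I against R: payoffs -3, -1, -4, 4 → best response D.
Player II against A: payoffs -3, 4, -1, 2 → best response CL.
Player II against B: payoffs 5, -4, 0, -1 → best response L.
Player II against C: payoffs -2, 1, 5, 3 → best response CR.
Player II against D: payoffs -3, -1, -5, 4 → best response R.
Mutual best responses: (A, CL); (C, CR); (D, R).

Pure-strategy Nash equilibria: (A, CL); (C, CR); (D, R)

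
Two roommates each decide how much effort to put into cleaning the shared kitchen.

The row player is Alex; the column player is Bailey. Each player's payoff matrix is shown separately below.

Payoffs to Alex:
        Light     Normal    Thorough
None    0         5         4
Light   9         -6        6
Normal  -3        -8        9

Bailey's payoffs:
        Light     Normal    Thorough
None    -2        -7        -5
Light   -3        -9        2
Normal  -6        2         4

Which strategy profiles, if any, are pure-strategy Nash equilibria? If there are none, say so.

The unique pure-strategy Nash equilibrium is (Normal, Thorough).

Alex against Light: payoffs 0, 9, -3 → best response Light.
Alex against Normal: payoffs 5, -6, -8 → best response None.
Alex against Thorough: payoffs 4, 6, 9 → best response Normal.
Bailey against None: payoffs -2, -7, -5 → best response Light.
Bailey against Light: payoffs -3, -9, 2 → best response Thorough.
Bailey against Normal: payoffs -6, 2, 4 → best response Thorough.
Mutual best responses: (Normal, Thorough).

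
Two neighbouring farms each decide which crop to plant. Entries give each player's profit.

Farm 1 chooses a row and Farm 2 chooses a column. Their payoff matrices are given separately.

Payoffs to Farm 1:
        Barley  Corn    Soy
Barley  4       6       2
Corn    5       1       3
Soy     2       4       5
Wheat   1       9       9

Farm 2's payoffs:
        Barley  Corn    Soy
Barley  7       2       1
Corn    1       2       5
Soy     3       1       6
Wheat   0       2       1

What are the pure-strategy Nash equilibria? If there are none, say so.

Farm 1 against Barley: payoffs 4, 5, 2, 1 → best response Corn.
Farm 1 against Corn: payoffs 6, 1, 4, 9 → best response Wheat.
Farm 1 against Soy: payoffs 2, 3, 5, 9 → best response Wheat.
Farm 2 against Barley: payoffs 7, 2, 1 → best response Barley.
Farm 2 against Corn: payoffs 1, 2, 5 → best response Soy.
Farm 2 against Soy: payoffs 3, 1, 6 → best response Soy.
Farm 2 against Wheat: payoffs 0, 2, 1 → best response Corn.
Mutual best responses: (Wheat, Corn).

The unique pure-strategy Nash equilibrium is (Wheat, Corn).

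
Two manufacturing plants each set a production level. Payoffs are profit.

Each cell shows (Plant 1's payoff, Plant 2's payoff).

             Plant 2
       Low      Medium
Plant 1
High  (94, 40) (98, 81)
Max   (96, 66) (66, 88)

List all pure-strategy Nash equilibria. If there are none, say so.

(High, Medium)

Plant 1 against Low: payoffs 94, 96 → best response Max.
Plant 1 against Medium: payoffs 98, 66 → best response High.
Plant 2 against High: payoffs 40, 81 → best response Medium.
Plant 2 against Max: payoffs 66, 88 → best response Medium.
Mutual best responses: (High, Medium).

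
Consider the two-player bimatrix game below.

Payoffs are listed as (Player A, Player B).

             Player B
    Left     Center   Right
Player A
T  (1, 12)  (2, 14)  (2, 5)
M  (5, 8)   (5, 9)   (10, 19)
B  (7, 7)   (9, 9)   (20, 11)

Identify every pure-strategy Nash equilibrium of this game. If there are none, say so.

Player A against Left: payoffs 1, 5, 7 → best response B.
Player A against Center: payoffs 2, 5, 9 → best response B.
Player A against Right: payoffs 2, 10, 20 → best response B.
Player B against T: payoffs 12, 14, 5 → best response Center.
Player B against M: payoffs 8, 9, 19 → best response Right.
Player B against B: payoffs 7, 9, 11 → best response Right.
Mutual best responses: (B, Right).

(B, Right)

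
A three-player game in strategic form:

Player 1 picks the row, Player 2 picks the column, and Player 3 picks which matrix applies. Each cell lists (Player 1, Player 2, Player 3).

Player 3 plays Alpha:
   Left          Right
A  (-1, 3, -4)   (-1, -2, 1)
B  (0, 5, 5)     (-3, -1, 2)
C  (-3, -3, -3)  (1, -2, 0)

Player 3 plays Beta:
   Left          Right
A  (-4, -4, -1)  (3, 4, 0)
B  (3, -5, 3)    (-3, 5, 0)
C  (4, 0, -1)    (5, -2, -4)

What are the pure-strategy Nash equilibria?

Player 1 against (Left, Alpha): payoffs -1, 0, -3 → best response B.
Player 1 against (Left, Beta): payoffs -4, 3, 4 → best response C.
Player 1 against (Right, Alpha): payoffs -1, -3, 1 → best response C.
Player 1 against (Right, Beta): payoffs 3, -3, 5 → best response C.
Player 2 against (A, Alpha): payoffs 3, -2 → best response Left.
Player 2 against (A, Beta): payoffs -4, 4 → best response Right.
Player 2 against (B, Alpha): payoffs 5, -1 → best response Left.
Player 2 against (B, Beta): payoffs -5, 5 → best response Right.
Player 2 against (C, Alpha): payoffs -3, -2 → best response Right.
Player 2 against (C, Beta): payoffs 0, -2 → best response Left.
Player 3 against (A, Left): payoffs -4, -1 → best response Beta.
Player 3 against (A, Right): payoffs 1, 0 → best response Alpha.
Player 3 against (B, Left): payoffs 5, 3 → best response Alpha.
Player 3 against (B, Right): payoffs 2, 0 → best response Alpha.
Player 3 against (C, Left): payoffs -3, -1 → best response Beta.
Player 3 against (C, Right): payoffs 0, -4 → best response Alpha.
Mutual best responses: (B, Left, Alpha); (C, Left, Beta); (C, Right, Alpha).

The pure Nash equilibria are (B, Left, Alpha), (C, Left, Beta), (C, Right, Alpha).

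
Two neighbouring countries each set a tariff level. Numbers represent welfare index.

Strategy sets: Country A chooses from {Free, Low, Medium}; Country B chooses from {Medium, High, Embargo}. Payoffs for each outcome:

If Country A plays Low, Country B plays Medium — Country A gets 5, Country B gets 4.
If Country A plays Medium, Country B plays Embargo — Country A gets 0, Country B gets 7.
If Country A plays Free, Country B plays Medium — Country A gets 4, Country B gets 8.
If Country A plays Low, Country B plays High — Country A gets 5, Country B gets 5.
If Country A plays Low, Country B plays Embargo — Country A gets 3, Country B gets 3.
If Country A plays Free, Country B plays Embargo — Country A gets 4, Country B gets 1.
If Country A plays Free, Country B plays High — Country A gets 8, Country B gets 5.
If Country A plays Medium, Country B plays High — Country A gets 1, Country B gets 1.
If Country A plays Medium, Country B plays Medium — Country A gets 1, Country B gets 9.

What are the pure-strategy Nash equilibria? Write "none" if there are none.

This game has no pure Nash equilibrium.

(Free, Medium): Country A can switch to Low (4 → 5). Not NE.
(Free, High): Country B can switch to Medium (5 → 8). Not NE.
(Free, Embargo): Country B can switch to Medium (1 → 8). Not NE.
(Low, Medium): Country B can switch to High (4 → 5). Not NE.
(Low, High): Country A can switch to Free (5 → 8). Not NE.
(Low, Embargo): Country A can switch to Free (3 → 4). Not NE.
(Medium, Medium): Country A can switch to Free (1 → 4). Not NE.
(Medium, High): Country A can switch to Free (1 → 8). Not NE.
(Medium, Embargo): Country A can switch to Free (0 → 4). Not NE.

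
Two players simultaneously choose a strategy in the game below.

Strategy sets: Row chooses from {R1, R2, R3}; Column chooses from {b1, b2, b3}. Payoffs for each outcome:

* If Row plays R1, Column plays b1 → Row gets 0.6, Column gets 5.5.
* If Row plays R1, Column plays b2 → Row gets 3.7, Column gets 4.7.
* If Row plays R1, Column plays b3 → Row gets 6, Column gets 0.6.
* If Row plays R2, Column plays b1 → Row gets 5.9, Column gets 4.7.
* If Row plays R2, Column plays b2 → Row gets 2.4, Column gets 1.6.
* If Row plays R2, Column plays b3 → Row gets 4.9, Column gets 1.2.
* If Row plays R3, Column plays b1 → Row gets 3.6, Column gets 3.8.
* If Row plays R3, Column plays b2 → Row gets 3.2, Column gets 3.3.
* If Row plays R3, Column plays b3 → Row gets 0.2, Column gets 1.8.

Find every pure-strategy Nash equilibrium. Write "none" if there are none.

Mark each player's best response to every combination of opponents' strategies; a profile where every player is best-responding is a pure Nash equilibrium.
Row against b1: payoffs 0.6, 5.9, 3.6 → best response R2.
Row against b2: payoffs 3.7, 2.4, 3.2 → best response R1.
Row against b3: payoffs 6, 4.9, 0.2 → best response R1.
Column against R1: payoffs 5.5, 4.7, 0.6 → best response b1.
Column against R2: payoffs 4.7, 1.6, 1.2 → best response b1.
Column against R3: payoffs 3.8, 3.3, 1.8 → best response b1.
Mutual best responses: (R2, b1).

Pure NE: (R2, b1)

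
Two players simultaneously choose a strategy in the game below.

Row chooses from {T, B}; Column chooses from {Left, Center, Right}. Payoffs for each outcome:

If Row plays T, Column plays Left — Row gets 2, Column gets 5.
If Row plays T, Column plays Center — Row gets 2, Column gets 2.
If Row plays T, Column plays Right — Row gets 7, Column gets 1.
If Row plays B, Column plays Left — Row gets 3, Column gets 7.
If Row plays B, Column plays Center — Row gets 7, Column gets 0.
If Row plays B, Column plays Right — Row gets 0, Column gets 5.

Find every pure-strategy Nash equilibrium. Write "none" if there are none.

The unique pure-strategy Nash equilibrium is (B, Left).

Row against Left: payoffs 2, 3 → best response B.
Row against Center: payoffs 2, 7 → best response B.
Row against Right: payoffs 7, 0 → best response T.
Column against T: payoffs 5, 2, 1 → best response Left.
Column against B: payoffs 7, 0, 5 → best response Left.
Mutual best responses: (B, Left).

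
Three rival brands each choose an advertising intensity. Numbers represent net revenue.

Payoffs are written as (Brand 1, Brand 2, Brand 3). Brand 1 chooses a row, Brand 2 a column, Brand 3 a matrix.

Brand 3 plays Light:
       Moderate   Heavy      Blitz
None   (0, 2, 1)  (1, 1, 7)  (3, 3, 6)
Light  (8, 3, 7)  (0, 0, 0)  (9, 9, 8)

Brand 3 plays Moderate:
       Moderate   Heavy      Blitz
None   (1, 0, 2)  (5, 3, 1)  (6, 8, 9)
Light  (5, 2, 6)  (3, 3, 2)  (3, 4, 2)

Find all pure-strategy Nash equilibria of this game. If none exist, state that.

Pure-strategy Nash equilibria: (None, Blitz, Moderate), (Light, Blitz, Light)

(None, Moderate, Light): Brand 1 can switch to Light (0 → 8). Not NE.
(None, Moderate, Moderate): Brand 1 can switch to Light (1 → 5). Not NE.
(None, Heavy, Light): Brand 2 can switch to Moderate (1 → 2). Not NE.
(None, Heavy, Moderate): Brand 2 can switch to Blitz (3 → 8). Not NE.
(None, Blitz, Light): Brand 1 can switch to Light (3 → 9). Not NE.
(None, Blitz, Moderate): Brand 1 gets 6, best alternative 3; Brand 2 gets 8, best alternative 3; Brand 3 gets 9, best alternative 6. No profitable deviation — NE.
(Light, Moderate, Light): Brand 2 can switch to Blitz (3 → 9). Not NE.
(Light, Moderate, Moderate): Brand 2 can switch to Heavy (2 → 3). Not NE.
(Light, Heavy, Light): Brand 1 can switch to None (0 → 1). Not NE.
(Light, Blitz, Light): Brand 1 gets 9, best alternative 3; Brand 2 gets 9, best alternative 3; Brand 3 gets 8, best alternative 2. No profitable deviation — NE.
(The remaining 2 profiles each have a profitable deviation by the same check.)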